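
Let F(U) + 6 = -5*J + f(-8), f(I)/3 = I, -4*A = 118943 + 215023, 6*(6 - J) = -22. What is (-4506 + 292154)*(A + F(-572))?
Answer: -72116086256/3 ≈ -2.4039e+10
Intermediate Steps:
J = 29/3 (J = 6 - ⅙*(-22) = 6 + 11/3 = 29/3 ≈ 9.6667)
A = -166983/2 (A = -(118943 + 215023)/4 = -¼*333966 = -166983/2 ≈ -83492.)
f(I) = 3*I
F(U) = -235/3 (F(U) = -6 + (-5*29/3 + 3*(-8)) = -6 + (-145/3 - 24) = -6 - 217/3 = -235/3)
(-4506 + 292154)*(A + F(-572)) = (-4506 + 292154)*(-166983/2 - 235/3) = 287648*(-501419/6) = -72116086256/3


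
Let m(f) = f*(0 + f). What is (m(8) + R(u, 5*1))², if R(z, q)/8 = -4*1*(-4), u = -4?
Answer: 36864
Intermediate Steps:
m(f) = f² (m(f) = f*f = f²)
R(z, q) = 128 (R(z, q) = 8*(-4*1*(-4)) = 8*(-4*(-4)) = 8*16 = 128)
(m(8) + R(u, 5*1))² = (8² + 128)² = (64 + 128)² = 192² = 36864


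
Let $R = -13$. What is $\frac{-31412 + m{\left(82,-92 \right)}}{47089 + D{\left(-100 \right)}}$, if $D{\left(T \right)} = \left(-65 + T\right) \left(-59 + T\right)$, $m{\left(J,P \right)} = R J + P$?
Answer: $- \frac{16285}{36662} \approx -0.44419$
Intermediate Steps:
$m{\left(J,P \right)} = P - 13 J$ ($m{\left(J,P \right)} = - 13 J + P = P - 13 J$)
$\frac{-31412 + m{\left(82,-92 \right)}}{47089 + D{\left(-100 \right)}} = \frac{-31412 - 1158}{47089 + \left(3835 + \left(-100\right)^{2} - -12400\right)} = \frac{-31412 - 1158}{47089 + \left(3835 + 10000 + 12400\right)} = \frac{-31412 - 1158}{47089 + 26235} = - \frac{32570}{73324} = \left(-32570\right) \frac{1}{73324} = - \frac{16285}{36662}$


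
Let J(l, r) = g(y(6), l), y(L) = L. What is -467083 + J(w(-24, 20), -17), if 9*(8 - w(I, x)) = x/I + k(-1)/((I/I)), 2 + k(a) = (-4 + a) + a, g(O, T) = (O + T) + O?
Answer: -25221349/54 ≈ -4.6706e+5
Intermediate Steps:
g(O, T) = T + 2*O
k(a) = -6 + 2*a (k(a) = -2 + ((-4 + a) + a) = -2 + (-4 + 2*a) = -6 + 2*a)
w(I, x) = 80/9 - x/(9*I) (w(I, x) = 8 - (x/I + (-6 + 2*(-1))/((I/I)))/9 = 8 - (x/I + (-6 - 2)/1)/9 = 8 - (x/I - 8*1)/9 = 8 - (x/I - 8)/9 = 8 - (-8 + x/I)/9 = 8 + (8/9 - x/(9*I)) = 80/9 - x/(9*I))
J(l, r) = 12 + l (J(l, r) = l + 2*6 = l + 12 = 12 + l)
-467083 + J(w(-24, 20), -17) = -467083 + (12 + (⅑)*(-1*20 + 80*(-24))/(-24)) = -467083 + (12 + (⅑)*(-1/24)*(-20 - 1920)) = -467083 + (12 + (⅑)*(-1/24)*(-1940)) = -467083 + (12 + 485/54) = -467083 + 1133/54 = -25221349/54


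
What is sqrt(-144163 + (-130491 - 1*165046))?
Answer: 10*I*sqrt(4397) ≈ 663.1*I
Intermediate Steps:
sqrt(-144163 + (-130491 - 1*165046)) = sqrt(-144163 + (-130491 - 165046)) = sqrt(-144163 - 295537) = sqrt(-439700) = 10*I*sqrt(4397)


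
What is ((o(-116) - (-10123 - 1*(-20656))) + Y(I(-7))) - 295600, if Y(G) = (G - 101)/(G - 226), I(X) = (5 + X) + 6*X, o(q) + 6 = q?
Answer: -16537741/54 ≈ -3.0625e+5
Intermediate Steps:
o(q) = -6 + q
I(X) = 5 + 7*X
Y(G) = (-101 + G)/(-226 + G)
((o(-116) - (-10123 - 1*(-20656))) + Y(I(-7))) - 295600 = (((-6 - 116) - (-10123 - 1*(-20656))) + (-101 + (5 + 7*(-7)))/(-226 + (5 + 7*(-7)))) - 295600 = ((-122 - (-10123 + 20656)) + (-101 + (5 - 49))/(-226 + (5 - 49))) - 295600 = ((-122 - 1*10533) + (-101 - 44)/(-226 - 44)) - 295600 = ((-122 - 10533) - 145/(-270)) - 295600 = (-10655 - 1/270*(-145)) - 295600 = (-10655 + 29/54) - 295600 = -575341/54 - 295600 = -16537741/54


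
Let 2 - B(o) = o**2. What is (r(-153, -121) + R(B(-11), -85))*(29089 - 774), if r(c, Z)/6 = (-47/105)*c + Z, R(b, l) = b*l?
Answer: 277484573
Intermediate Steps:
B(o) = 2 - o**2
r(c, Z) = 6*Z - 94*c/35 (r(c, Z) = 6*((-47/105)*c + Z) = 6*((-47*1/105)*c + Z) = 6*(-47*c/105 + Z) = 6*(Z - 47*c/105) = 6*Z - 94*c/35)
(r(-153, -121) + R(B(-11), -85))*(29089 - 774) = ((6*(-121) - 94/35*(-153)) + (2 - 1*(-11)**2)*(-85))*(29089 - 774) = ((-726 + 14382/35) + (2 - 1*121)*(-85))*28315 = (-11028/35 + (2 - 121)*(-85))*28315 = (-11028/35 - 119*(-85))*28315 = (-11028/35 + 10115)*28315 = (342997/35)*28315 = 277484573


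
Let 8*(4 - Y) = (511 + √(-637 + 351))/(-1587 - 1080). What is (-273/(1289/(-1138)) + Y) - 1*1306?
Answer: -4168362895/3928872 + I*√286/21336 ≈ -1061.0 + 0.00079263*I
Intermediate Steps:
Y = 12265/3048 + I*√286/21336 (Y = 4 - (511 + √(-637 + 351))/(8*(-1587 - 1080)) = 4 - (511 + √(-286))/(8*(-2667)) = 4 - (511 + I*√286)*(-1)/(8*2667) = 4 - (-73/381 - I*√286/2667)/8 = 4 + (73/3048 + I*√286/21336) = 12265/3048 + I*√286/21336 ≈ 4.0239 + 0.00079263*I)
(-273/(1289/(-1138)) + Y) - 1*1306 = (-273/(1289/(-1138)) + (12265/3048 + I*√286/21336)) - 1*1306 = (-273/(1289*(-1/1138)) + (12265/3048 + I*√286/21336)) - 1306 = (-273/(-1289/1138) + (12265/3048 + I*√286/21336)) - 1306 = (-273*(-1138/1289) + (12265/3048 + I*√286/21336)) - 1306 = (310674/1289 + (12265/3048 + I*√286/21336)) - 1306 = (962743937/3928872 + I*√286/21336) - 1306 = -4168362895/3928872 + I*√286/21336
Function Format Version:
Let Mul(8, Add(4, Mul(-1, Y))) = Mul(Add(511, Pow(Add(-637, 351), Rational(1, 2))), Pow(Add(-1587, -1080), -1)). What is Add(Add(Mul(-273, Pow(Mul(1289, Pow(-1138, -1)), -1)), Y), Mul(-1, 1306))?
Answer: Add(Rational(-4168362895, 3928872), Mul(Rational(1, 21336), I, Pow(286, Rational(1, 2)))) ≈ Add(-1061.0, Mul(0.00079263, I))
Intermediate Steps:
Y = Add(Rational(12265, 3048), Mul(Rational(1, 21336), I, Pow(286, Rational(1, 2)))) (Y = Add(4, Mul(Rational(-1, 8), Mul(Add(511, Pow(Add(-637, 351), Rational(1, 2))), Pow(Add(-1587, -1080), -1)))) = Add(4, Mul(Rational(-1, 8), Mul(Add(511, Pow(-286, Rational(1, 2))), Pow(-2667, -1)))) = Add(4, Mul(Rational(-1, 8), Mul(Add(511, Mul(I, Pow(286, Rational(1, 2)))), Rational(-1, 2667)))) = Add(4, Mul(Rational(-1, 8), Add(Rational(-73, 381), Mul(Rational(-1, 2667), I, Pow(286, Rational(1, 2)))))) = Add(4, Add(Rational(73, 3048), Mul(Rational(1, 21336), I, Pow(286, Rational(1, 2))))) = Add(Rational(12265, 3048), Mul(Rational(1, 21336), I, Pow(286, Rational(1, 2)))) ≈ Add(4.0239, Mul(0.00079263, I)))
Add(Add(Mul(-273, Pow(Mul(1289, Pow(-1138, -1)), -1)), Y), Mul(-1, 1306)) = Add(Add(Mul(-273, Pow(Mul(1289, Pow(-1138, -1)), -1)), Add(Rational(12265, 3048), Mul(Rational(1, 21336), I, Pow(286, Rational(1, 2))))), Mul(-1, 1306)) = Add(Add(Mul(-273, Pow(Mul(1289, Rational(-1, 1138)), -1)), Add(Rational(12265, 3048), Mul(Rational(1, 21336), I, Pow(286, Rational(1, 2))))), -1306) = Add(Add(Mul(-273, Pow(Rational(-1289, 1138), -1)), Add(Rational(12265, 3048), Mul(Rational(1, 21336), I, Pow(286, Rational(1, 2))))), -1306) = Add(Add(Mul(-273, Rational(-1138, 1289)), Add(Rational(12265, 3048), Mul(Rational(1, 21336), I, Pow(286, Rational(1, 2))))), -1306) = Add(Add(Rational(310674, 1289), Add(Rational(12265, 3048), Mul(Rational(1, 21336), I, Pow(286, Rational(1, 2))))), -1306) = Add(Add(Rational(962743937, 3928872), Mul(Rational(1, 21336), I, Pow(286, Rational(1, 2)))), -1306) = Add(Rational(-4168362895, 3928872), Mul(Rational(1, 21336), I, Pow(286, Rational(1, 2))))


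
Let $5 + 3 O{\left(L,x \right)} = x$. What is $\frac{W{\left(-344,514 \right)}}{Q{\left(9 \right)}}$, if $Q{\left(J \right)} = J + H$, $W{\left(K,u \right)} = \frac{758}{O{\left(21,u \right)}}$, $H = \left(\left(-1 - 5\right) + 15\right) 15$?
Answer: $\frac{379}{12216} \approx 0.031025$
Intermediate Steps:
$O{\left(L,x \right)} = - \frac{5}{3} + \frac{x}{3}$
$H = 135$ ($H = \left(\left(-1 - 5\right) + 15\right) 15 = \left(-6 + 15\right) 15 = 9 \cdot 15 = 135$)
$W{\left(K,u \right)} = \frac{758}{- \frac{5}{3} + \frac{u}{3}}$
$Q{\left(J \right)} = 135 + J$ ($Q{\left(J \right)} = J + 135 = 135 + J$)
$\frac{W{\left(-344,514 \right)}}{Q{\left(9 \right)}} = \frac{2274 \frac{1}{-5 + 514}}{135 + 9} = \frac{2274 \cdot \frac{1}{509}}{144} = 2274 \cdot \frac{1}{509} \cdot \frac{1}{144} = \frac{2274}{509} \cdot \frac{1}{144} = \frac{379}{12216}$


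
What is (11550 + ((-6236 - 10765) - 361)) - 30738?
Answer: -36550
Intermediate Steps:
(11550 + ((-6236 - 10765) - 361)) - 30738 = (11550 + (-17001 - 361)) - 30738 = (11550 - 17362) - 30738 = -5812 - 30738 = -36550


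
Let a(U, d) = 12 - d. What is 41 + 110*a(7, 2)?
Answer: 1141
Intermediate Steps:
41 + 110*a(7, 2) = 41 + 110*(12 - 1*2) = 41 + 110*(12 - 2) = 41 + 110*10 = 41 + 1100 = 1141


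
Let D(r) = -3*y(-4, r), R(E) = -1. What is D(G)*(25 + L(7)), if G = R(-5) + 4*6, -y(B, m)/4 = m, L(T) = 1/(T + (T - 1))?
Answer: 89976/13 ≈ 6921.2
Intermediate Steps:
L(T) = 1/(-1 + 2*T) (L(T) = 1/(T + (-1 + T)) = 1/(-1 + 2*T))
y(B, m) = -4*m
G = 23 (G = -1 + 4*6 = -1 + 24 = 23)
D(r) = 12*r (D(r) = -(-12)*r = 12*r)
D(G)*(25 + L(7)) = (12*23)*(25 + 1/(-1 + 2*7)) = 276*(25 + 1/(-1 + 14)) = 276*(25 + 1/13) = 276*(326/13) = 89976/13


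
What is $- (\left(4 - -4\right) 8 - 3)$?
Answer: $-61$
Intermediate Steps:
$- (\left(4 - -4\right) 8 - 3) = - (\left(4 + 4\right) 8 - 3) = - (8 \cdot 8 - 3) = - (64 - 3) = \left(-1\right) 61 = -61$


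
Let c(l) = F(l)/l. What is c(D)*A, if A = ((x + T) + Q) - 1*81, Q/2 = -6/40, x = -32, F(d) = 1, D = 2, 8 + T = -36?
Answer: -1573/20 ≈ -78.650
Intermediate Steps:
T = -44 (T = -8 - 36 = -44)
c(l) = 1/l
Q = -3/10 (Q = 2*(-6/40) = 2*(-6*1/40) = 2*(-3/20) = -3/10 ≈ -0.30000)
A = -1573/10 (A = ((-32 - 44) - 3/10) - 1*81 = (-76 - 3/10) - 81 = -763/10 - 81 = -1573/10 ≈ -157.30)
c(D)*A = -1573/10/2 = (½)*(-1573/10) = -1573/20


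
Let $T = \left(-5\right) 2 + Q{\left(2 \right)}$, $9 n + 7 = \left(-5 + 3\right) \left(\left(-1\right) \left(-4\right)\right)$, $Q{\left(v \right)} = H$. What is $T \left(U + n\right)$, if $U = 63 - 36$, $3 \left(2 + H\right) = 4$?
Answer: $- \frac{2432}{9} \approx -270.22$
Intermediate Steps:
$H = - \frac{2}{3}$ ($H = -2 + \frac{1}{3} \cdot 4 = -2 + \frac{4}{3} = - \frac{2}{3} \approx -0.66667$)
$Q{\left(v \right)} = - \frac{2}{3}$
$n = - \frac{5}{3}$ ($n = - \frac{7}{9} + \frac{\left(-5 + 3\right) \left(\left(-1\right) \left(-4\right)\right)}{9} = - \frac{7}{9} + \frac{\left(-2\right) 4}{9} = - \frac{7}{9} + \frac{1}{9} \left(-8\right) = - \frac{7}{9} - \frac{8}{9} = - \frac{5}{3} \approx -1.6667$)
$U = 27$ ($U = 63 - 36 = 27$)
$T = - \frac{32}{3}$ ($T = \left(-5\right) 2 - \frac{2}{3} = -10 - \frac{2}{3} = - \frac{32}{3} \approx -10.667$)
$T \left(U + n\right) = - \frac{32 \left(27 - \frac{5}{3}\right)}{3} = \left(- \frac{32}{3}\right) \frac{76}{3} = - \frac{2432}{9}$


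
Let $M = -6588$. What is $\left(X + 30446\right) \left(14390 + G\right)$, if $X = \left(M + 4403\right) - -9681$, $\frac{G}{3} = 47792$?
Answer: $5985957572$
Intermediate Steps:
$G = 143376$ ($G = 3 \cdot 47792 = 143376$)
$X = 7496$ ($X = \left(-6588 + 4403\right) - -9681 = -2185 + 9681 = 7496$)
$\left(X + 30446\right) \left(14390 + G\right) = \left(7496 + 30446\right) \left(14390 + 143376\right) = 37942 \cdot 157766 = 5985957572$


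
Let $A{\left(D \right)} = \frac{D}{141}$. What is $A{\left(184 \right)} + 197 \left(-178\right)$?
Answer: $- \frac{4944122}{141} \approx -35065.0$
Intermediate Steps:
$A{\left(D \right)} = \frac{D}{141}$ ($A{\left(D \right)} = D \frac{1}{141} = \frac{D}{141}$)
$A{\left(184 \right)} + 197 \left(-178\right) = \frac{1}{141} \cdot 184 + 197 \left(-178\right) = \frac{184}{141} - 35066 = - \frac{4944122}{141}$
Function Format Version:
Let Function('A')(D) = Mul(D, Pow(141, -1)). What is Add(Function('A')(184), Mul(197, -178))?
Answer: Rational(-4944122, 141) ≈ -35065.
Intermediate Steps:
Function('A')(D) = Mul(Rational(1, 141), D) (Function('A')(D) = Mul(D, Rational(1, 141)) = Mul(Rational(1, 141), D))
Add(Function('A')(184), Mul(197, -178)) = Add(Mul(Rational(1, 141), 184), Mul(197, -178)) = Add(Rational(184, 141), -35066) = Rational(-4944122, 141)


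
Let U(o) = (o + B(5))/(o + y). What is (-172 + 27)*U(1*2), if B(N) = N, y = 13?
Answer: -203/3 ≈ -67.667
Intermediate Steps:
U(o) = (5 + o)/(13 + o) (U(o) = (o + 5)/(o + 13) = (5 + o)/(13 + o))
(-172 + 27)*U(1*2) = (-172 + 27)*((5 + 1*2)/(13 + 1*2)) = -145*(5 + 2)/(13 + 2) = -145*7/15 = -203/3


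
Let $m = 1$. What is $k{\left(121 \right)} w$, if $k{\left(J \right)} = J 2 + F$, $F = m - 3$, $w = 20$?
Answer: $4800$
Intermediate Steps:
$F = -2$ ($F = 1 - 3 = -2$)
$k{\left(J \right)} = -2 + 2 J$ ($k{\left(J \right)} = J 2 - 2 = 2 J - 2 = -2 + 2 J$)
$k{\left(121 \right)} w = \left(-2 + 2 \cdot 121\right) 20 = \left(-2 + 242\right) 20 = 240 \cdot 20 = 4800$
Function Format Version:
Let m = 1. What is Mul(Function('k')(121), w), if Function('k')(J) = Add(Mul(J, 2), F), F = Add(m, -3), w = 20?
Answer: 4800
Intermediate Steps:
F = -2 (F = Add(1, -3) = -2)
Function('k')(J) = Add(-2, Mul(2, J)) (Function('k')(J) = Add(Mul(J, 2), -2) = Add(Mul(2, J), -2) = Add(-2, Mul(2, J)))
Mul(Function('k')(121), w) = Mul(Add(-2, Mul(2, 121)), 20) = Mul(Add(-2, 242), 20) = Mul(240, 20) = 4800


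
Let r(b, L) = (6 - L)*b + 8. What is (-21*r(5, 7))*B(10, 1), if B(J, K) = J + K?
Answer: -693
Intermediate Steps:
r(b, L) = 8 + b*(6 - L) (r(b, L) = b*(6 - L) + 8 = 8 + b*(6 - L))
(-21*r(5, 7))*B(10, 1) = (-21*(8 + 6*5 - 1*7*5))*(10 + 1) = -21*(8 + 30 - 35)*11 = -21*3*11 = -63*11 = -693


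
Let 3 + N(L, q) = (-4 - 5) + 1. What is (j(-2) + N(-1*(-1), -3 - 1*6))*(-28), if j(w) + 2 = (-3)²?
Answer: 112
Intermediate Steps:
N(L, q) = -11 (N(L, q) = -3 + ((-4 - 5) + 1) = -3 + (-9 + 1) = -3 - 8 = -11)
j(w) = 7 (j(w) = -2 + (-3)² = -2 + 9 = 7)
(j(-2) + N(-1*(-1), -3 - 1*6))*(-28) = (7 - 11)*(-28) = -4*(-28) = 112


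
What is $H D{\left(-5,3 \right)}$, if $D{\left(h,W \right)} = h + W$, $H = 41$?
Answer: $-82$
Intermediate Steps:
$D{\left(h,W \right)} = W + h$
$H D{\left(-5,3 \right)} = 41 \left(3 - 5\right) = 41 \left(-2\right) = -82$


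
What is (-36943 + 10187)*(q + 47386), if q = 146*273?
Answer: -2334300464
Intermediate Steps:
q = 39858
(-36943 + 10187)*(q + 47386) = (-36943 + 10187)*(39858 + 47386) = -26756*87244 = -2334300464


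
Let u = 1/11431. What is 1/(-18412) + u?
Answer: 6981/210467572 ≈ 3.3169e-5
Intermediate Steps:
u = 1/11431 ≈ 8.7481e-5
1/(-18412) + u = 1/(-18412) + 1/11431 = -1/18412 + 1/11431 = 6981/210467572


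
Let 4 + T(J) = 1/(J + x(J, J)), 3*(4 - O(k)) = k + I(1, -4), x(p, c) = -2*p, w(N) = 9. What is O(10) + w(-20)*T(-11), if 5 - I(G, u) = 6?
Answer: -376/11 ≈ -34.182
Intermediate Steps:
I(G, u) = -1 (I(G, u) = 5 - 1*6 = 5 - 6 = -1)
O(k) = 13/3 - k/3 (O(k) = 4 - (k - 1)/3 = 4 - (-1 + k)/3 = 4 + (⅓ - k/3) = 13/3 - k/3)
T(J) = -4 - 1/J (T(J) = -4 + 1/(J - 2*J) = -4 + 1/(-J) = -4 - 1/J)
O(10) + w(-20)*T(-11) = (13/3 - ⅓*10) + 9*(-4 - 1/(-11)) = (13/3 - 10/3) + 9*(-4 - 1*(-1/11)) = 1 + 9*(-4 + 1/11) = 1 + 9*(-43/11) = 1 - 387/11 = -376/11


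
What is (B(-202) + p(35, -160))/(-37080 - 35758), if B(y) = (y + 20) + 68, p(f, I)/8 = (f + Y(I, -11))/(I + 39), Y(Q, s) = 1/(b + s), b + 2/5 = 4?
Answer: 260349/163047863 ≈ 0.0015968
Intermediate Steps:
b = 18/5 (b = -⅖ + 4 = 18/5 ≈ 3.6000)
Y(Q, s) = 1/(18/5 + s)
p(f, I) = 8*(-5/37 + f)/(39 + I) (p(f, I) = 8*((f + 5/(18 + 5*(-11)))/(I + 39)) = 8*((f + 5/(18 - 55))/(39 + I)) = 8*((f + 5/(-37))/(39 + I)) = 8*((f + 5*(-1/37))/(39 + I)) = 8*((f - 5/37)/(39 + I)) = 8*((-5/37 + f)/(39 + I)) = 8*(-5/37 + f)/(39 + I))
B(y) = 88 + y (B(y) = (20 + y) + 68 = 88 + y)
(B(-202) + p(35, -160))/(-37080 - 35758) = ((88 - 202) + 8*(-5 + 37*35)/(37*(39 - 160)))/(-37080 - 35758) = (-114 + (8/37)*(-5 + 1295)/(-121))/(-72838) = (-114 + (8/37)*(-1/121)*1290)*(-1/72838) = (-114 - 10320/4477)*(-1/72838) = -520698/4477*(-1/72838) = 260349/163047863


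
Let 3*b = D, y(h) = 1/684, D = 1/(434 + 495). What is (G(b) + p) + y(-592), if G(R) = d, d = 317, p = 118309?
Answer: 81140185/684 ≈ 1.1863e+5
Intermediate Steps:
D = 1/929 ≈ 0.0010764
y(h) = 1/684
b = 1/2787 (b = (1/3)*(1/929) = 1/2787 ≈ 0.00035881)
G(R) = 317
(G(b) + p) + y(-592) = (317 + 118309) + 1/684 = 118626 + 1/684 = 81140185/684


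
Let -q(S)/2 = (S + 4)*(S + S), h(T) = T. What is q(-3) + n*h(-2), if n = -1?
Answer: 14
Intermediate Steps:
q(S) = -4*S*(4 + S) (q(S) = -2*(S + 4)*(S + S) = -2*(4 + S)*2*S = -4*S*(4 + S))
q(-3) + n*h(-2) = -4*(-3)*(4 - 3) - 1*(-2) = -4*(-3)*1 + 2 = 12 + 2 = 14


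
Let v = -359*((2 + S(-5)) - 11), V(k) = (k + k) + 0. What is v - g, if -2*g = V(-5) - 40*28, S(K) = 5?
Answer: 871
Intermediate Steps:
V(k) = 2*k (V(k) = 2*k + 0 = 2*k)
g = 565 (g = -(2*(-5) - 40*28)/2 = -(-10 - 1120)/2 = -½*(-1130) = 565)
v = 1436 (v = -359*((2 + 5) - 11) = -359*(7 - 11) = -359*(-4) = 1436)
v - g = 1436 - 1*565 = 1436 - 565 = 871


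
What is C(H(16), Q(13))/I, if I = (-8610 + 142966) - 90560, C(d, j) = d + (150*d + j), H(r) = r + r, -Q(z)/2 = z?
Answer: 2403/21898 ≈ 0.10974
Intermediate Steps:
Q(z) = -2*z
H(r) = 2*r
C(d, j) = j + 151*d (C(d, j) = d + (j + 150*d) = j + 151*d)
I = 43796 (I = 134356 - 90560 = 43796)
C(H(16), Q(13))/I = (-2*13 + 151*(2*16))/43796 = (-26 + 151*32)*(1/43796) = (-26 + 4832)*(1/43796) = 4806*(1/43796) = 2403/21898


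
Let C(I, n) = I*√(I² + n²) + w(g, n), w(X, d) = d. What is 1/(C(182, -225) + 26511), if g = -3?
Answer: -1011/80121080 + 7*√83749/80121080 ≈ 1.2665e-5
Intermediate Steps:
C(I, n) = n + I*√(I² + n²) (C(I, n) = I*√(I² + n²) + n = n + I*√(I² + n²))
1/(C(182, -225) + 26511) = 1/((-225 + 182*√(182² + (-225)²)) + 26511) = 1/((-225 + 182*√(33124 + 50625)) + 26511) = 1/((-225 + 182*√83749) + 26511) = 1/(26286 + 182*√83749)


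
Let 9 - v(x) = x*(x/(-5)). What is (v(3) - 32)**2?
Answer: 11236/25 ≈ 449.44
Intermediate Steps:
v(x) = 9 + x**2/5 (v(x) = 9 - x*x/(-5) = 9 - x*x*(-1/5) = 9 - x*(-x/5) = 9 - (-1)*x**2/5 = 9 + x**2/5)
(v(3) - 32)**2 = ((9 + (1/5)*3**2) - 32)**2 = ((9 + (1/5)*9) - 32)**2 = ((9 + 9/5) - 32)**2 = (54/5 - 32)**2 = (-106/5)**2 = 11236/25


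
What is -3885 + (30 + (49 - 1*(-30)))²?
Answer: 7996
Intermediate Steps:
-3885 + (30 + (49 - 1*(-30)))² = -3885 + (30 + (49 + 30))² = -3885 + (30 + 79)² = -3885 + 109² = -3885 + 11881 = 7996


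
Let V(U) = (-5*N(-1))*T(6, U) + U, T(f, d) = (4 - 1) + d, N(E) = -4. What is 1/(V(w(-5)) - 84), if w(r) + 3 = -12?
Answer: -1/339 ≈ -0.0029499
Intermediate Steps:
w(r) = -15 (w(r) = -3 - 12 = -15)
T(f, d) = 3 + d
V(U) = 60 + 21*U (V(U) = (-5*(-4))*(3 + U) + U = 20*(3 + U) + U = (60 + 20*U) + U = 60 + 21*U)
1/(V(w(-5)) - 84) = 1/((60 + 21*(-15)) - 84) = 1/((60 - 315) - 84) = 1/(-255 - 84) = 1/(-339) = -1/339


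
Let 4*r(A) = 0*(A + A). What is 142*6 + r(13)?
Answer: 852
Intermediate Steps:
r(A) = 0 (r(A) = (0*(A + A))/4 = (0*(2*A))/4 = (¼)*0 = 0)
142*6 + r(13) = 142*6 + 0 = 852 + 0 = 852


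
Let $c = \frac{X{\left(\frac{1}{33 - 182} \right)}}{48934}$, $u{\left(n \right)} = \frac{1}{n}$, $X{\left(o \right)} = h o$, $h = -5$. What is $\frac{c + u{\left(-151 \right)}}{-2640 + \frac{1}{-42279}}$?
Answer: $\frac{308231286669}{122886046064619026} \approx 2.5083 \cdot 10^{-6}$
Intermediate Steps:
$X{\left(o \right)} = - 5 o$
$c = \frac{5}{7291166}$ ($c = \frac{\left(-5\right) \frac{1}{33 - 182}}{48934} = - \frac{5}{-149} \cdot \frac{1}{48934} = \left(-5\right) \left(- \frac{1}{149}\right) \frac{1}{48934} = \frac{5}{149} \cdot \frac{1}{48934} = \frac{5}{7291166} \approx 6.8576 \cdot 10^{-7}$)
$\frac{c + u{\left(-151 \right)}}{-2640 + \frac{1}{-42279}} = \frac{\frac{5}{7291166} + \frac{1}{-151}}{-2640 + \frac{1}{-42279}} = \frac{\frac{5}{7291166} - \frac{1}{151}}{-2640 - \frac{1}{42279}} = - \frac{7290411}{1100966066 \left(- \frac{111616561}{42279}\right)} = \left(- \frac{7290411}{1100966066}\right) \left(- \frac{42279}{111616561}\right) = \frac{308231286669}{122886046064619026}$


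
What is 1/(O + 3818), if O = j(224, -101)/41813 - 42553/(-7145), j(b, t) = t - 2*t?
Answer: 298753885/1142422323164 ≈ 0.00026151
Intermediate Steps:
j(b, t) = -t
O = 1779990234/298753885 (O = -1*(-101)/41813 - 42553/(-7145) = 101*(1/41813) - 42553*(-1/7145) = 101/41813 + 42553/7145 = 1779990234/298753885 ≈ 5.9580)
1/(O + 3818) = 1/(1779990234/298753885 + 3818) = 1/(1142422323164/298753885) = 298753885/1142422323164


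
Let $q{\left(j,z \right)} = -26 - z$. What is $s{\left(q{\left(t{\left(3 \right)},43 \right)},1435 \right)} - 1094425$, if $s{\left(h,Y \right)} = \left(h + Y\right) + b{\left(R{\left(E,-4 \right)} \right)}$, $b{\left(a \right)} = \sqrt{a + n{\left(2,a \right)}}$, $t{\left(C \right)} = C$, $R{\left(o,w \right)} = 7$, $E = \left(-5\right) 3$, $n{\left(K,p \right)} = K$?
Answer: $-1093056$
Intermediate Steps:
$E = -15$
$b{\left(a \right)} = \sqrt{2 + a}$ ($b{\left(a \right)} = \sqrt{a + 2} = \sqrt{2 + a}$)
$s{\left(h,Y \right)} = 3 + Y + h$ ($s{\left(h,Y \right)} = \left(h + Y\right) + \sqrt{2 + 7} = \left(Y + h\right) + \sqrt{9} = \left(Y + h\right) + 3 = 3 + Y + h$)
$s{\left(q{\left(t{\left(3 \right)},43 \right)},1435 \right)} - 1094425 = \left(3 + 1435 - 69\right) - 1094425 = 1369 - 1094425 = -1093056$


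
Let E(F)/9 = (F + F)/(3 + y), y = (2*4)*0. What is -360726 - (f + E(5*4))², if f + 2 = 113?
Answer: -414087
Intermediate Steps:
f = 111 (f = -2 + 113 = 111)
y = 0 (y = 8*0 = 0)
E(F) = 6*F (E(F) = 9*((F + F)/(3 + 0)) = 9*((2*F)/3) = 9*((2*F)*(⅓)) = 9*(2*F/3) = 6*F)
-360726 - (f + E(5*4))² = -360726 - (111 + 6*(5*4))² = -360726 - (111 + 6*20)² = -360726 - (111 + 120)² = -360726 - 1*231² = -360726 - 1*53361 = -360726 - 53361 = -414087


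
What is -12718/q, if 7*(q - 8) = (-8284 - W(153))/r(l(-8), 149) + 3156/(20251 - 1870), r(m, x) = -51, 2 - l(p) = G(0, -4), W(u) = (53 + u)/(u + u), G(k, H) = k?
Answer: -608034620358/1493117311 ≈ -407.23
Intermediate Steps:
W(u) = (53 + u)/(2*u) (W(u) = (53 + u)/((2*u)) = (53 + u)*(1/(2*u)) = (53 + u)/(2*u))
l(p) = 2 (l(p) = 2 - 1*0 = 2 + 0 = 2)
q = 1493117311/47808981 (q = 8 + ((-8284 - (53 + 153)/(2*153))/(-51) + 3156/(20251 - 1870))/7 = 8 + ((-8284 - 206/(2*153))*(-1/51) + 3156/18381)/7 = 8 + ((-8284 - 1*103/153)*(-1/51) + 3156*(1/18381))/7 = 8 + ((-8284 - 103/153)*(-1/51) + 1052/6127)/7 = 8 + (-1267555/153*(-1/51) + 1052/6127)/7 = 8 + (1267555/7803 + 1052/6127)/7 = 8 + (⅐)*(7774518241/47808981) = 8 + 1110645463/47808981 = 1493117311/47808981 ≈ 31.231)
-12718/q = -12718/1493117311/47808981 = -12718*47808981/1493117311 = -608034620358/1493117311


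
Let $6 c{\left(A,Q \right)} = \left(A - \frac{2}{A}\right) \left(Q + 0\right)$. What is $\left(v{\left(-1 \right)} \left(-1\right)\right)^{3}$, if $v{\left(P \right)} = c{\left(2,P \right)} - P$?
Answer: $- \frac{125}{216} \approx -0.5787$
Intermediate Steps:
$c{\left(A,Q \right)} = \frac{Q \left(A - \frac{2}{A}\right)}{6}$ ($c{\left(A,Q \right)} = \frac{\left(A - \frac{2}{A}\right) \left(Q + 0\right)}{6} = \frac{\left(A - \frac{2}{A}\right) Q}{6} = \frac{Q \left(A - \frac{2}{A}\right)}{6}$)
$v{\left(P \right)} = - \frac{5 P}{6}$ ($v{\left(P \right)} = \frac{P \left(-2 + 2^{2}\right)}{6 \cdot 2} - P = \frac{1}{6} P \frac{1}{2} \left(-2 + 4\right) - P = \frac{1}{6} P \frac{1}{2} \cdot 2 - P = \frac{P}{6} - P = - \frac{5 P}{6}$)
$\left(v{\left(-1 \right)} \left(-1\right)\right)^{3} = \left(\left(- \frac{5}{6}\right) \left(-1\right) \left(-1\right)\right)^{3} = \left(\frac{5}{6} \left(-1\right)\right)^{3} = \left(- \frac{5}{6}\right)^{3} = - \frac{125}{216}$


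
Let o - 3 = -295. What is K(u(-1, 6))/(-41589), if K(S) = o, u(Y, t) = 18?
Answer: 292/41589 ≈ 0.0070211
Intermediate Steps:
o = -292 (o = 3 - 295 = -292)
K(S) = -292
K(u(-1, 6))/(-41589) = -292/(-41589) = -292*(-1/41589) = 292/41589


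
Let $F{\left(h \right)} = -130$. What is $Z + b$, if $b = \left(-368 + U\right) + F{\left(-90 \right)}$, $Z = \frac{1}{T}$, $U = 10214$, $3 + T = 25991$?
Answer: $\frac{252499409}{25988} \approx 9716.0$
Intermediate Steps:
$T = 25988$ ($T = -3 + 25991 = 25988$)
$Z = \frac{1}{25988} \approx 3.8479 \cdot 10^{-5}$
$b = 9716$ ($b = \left(-368 + 10214\right) - 130 = 9846 - 130 = 9716$)
$Z + b = \frac{1}{25988} + 9716 = \frac{252499409}{25988}$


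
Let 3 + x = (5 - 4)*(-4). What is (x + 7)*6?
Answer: 0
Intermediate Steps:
x = -7 (x = -3 + (5 - 4)*(-4) = -3 + 1*(-4) = -3 - 4 = -7)
(x + 7)*6 = (-7 + 7)*6 = 0*6 = 0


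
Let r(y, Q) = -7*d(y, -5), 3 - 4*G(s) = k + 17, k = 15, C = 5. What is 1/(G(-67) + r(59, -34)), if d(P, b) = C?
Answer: -4/169 ≈ -0.023669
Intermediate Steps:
d(P, b) = 5
G(s) = -29/4 (G(s) = ¾ - (15 + 17)/4 = ¾ - ¼*32 = ¾ - 8 = -29/4)
r(y, Q) = -35 (r(y, Q) = -7*5 = -35)
1/(G(-67) + r(59, -34)) = 1/(-29/4 - 35) = 1/(-169/4) = -4/169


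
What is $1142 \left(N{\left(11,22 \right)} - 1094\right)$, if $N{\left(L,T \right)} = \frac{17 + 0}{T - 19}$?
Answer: $- \frac{3728630}{3} \approx -1.2429 \cdot 10^{6}$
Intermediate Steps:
$N{\left(L,T \right)} = \frac{17}{-19 + T}$
$1142 \left(N{\left(11,22 \right)} - 1094\right) = 1142 \left(\frac{17}{-19 + 22} - 1094\right) = 1142 \left(\frac{17}{3} - 1094\right) = 1142 \left(- \frac{3265}{3}\right) = - \frac{3728630}{3}$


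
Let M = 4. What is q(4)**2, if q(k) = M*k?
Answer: 256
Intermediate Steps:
q(k) = 4*k
q(4)**2 = (4*4)**2 = 16**2 = 256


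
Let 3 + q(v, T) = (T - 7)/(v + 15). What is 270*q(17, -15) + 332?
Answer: -5309/8 ≈ -663.63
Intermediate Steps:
q(v, T) = -3 + (-7 + T)/(15 + v) (q(v, T) = -3 + (T - 7)/(v + 15) = -3 + (-7 + T)/(15 + v))
270*q(17, -15) + 332 = 270*((-52 - 15 - 3*17)/(15 + 17)) + 332 = 270*((-52 - 15 - 51)/32) + 332 = 270*((1/32)*(-118)) + 332 = 270*(-59/16) + 332 = -7965/8 + 332 = -5309/8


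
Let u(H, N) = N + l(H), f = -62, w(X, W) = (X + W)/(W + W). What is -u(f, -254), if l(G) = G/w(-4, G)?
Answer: 12226/33 ≈ 370.48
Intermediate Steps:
w(X, W) = (W + X)/(2*W) (w(X, W) = (W + X)/((2*W)) = (W + X)*(1/(2*W)) = (W + X)/(2*W))
l(G) = 2*G²/(-4 + G) (l(G) = G/(((G - 4)/(2*G))) = G/(((-4 + G)/(2*G))) = G*(2*G/(-4 + G)) = 2*G²/(-4 + G))
u(H, N) = N + 2*H²/(-4 + H)
-u(f, -254) = -(2*(-62)² - 254*(-4 - 62))/(-4 - 62) = -(2*3844 - 254*(-66))/(-66) = -(-1)*(7688 + 16764)/66 = -(-1)*24452/66 = -1*(-12226/33) = 12226/33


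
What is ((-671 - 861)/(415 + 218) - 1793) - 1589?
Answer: -2142338/633 ≈ -3384.4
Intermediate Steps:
((-671 - 861)/(415 + 218) - 1793) - 1589 = (-1532/633 - 1793) - 1589 = -1136501/633 - 1589 = -2142338/633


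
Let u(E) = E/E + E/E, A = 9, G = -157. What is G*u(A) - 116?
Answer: -430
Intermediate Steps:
u(E) = 2 (u(E) = 1 + 1 = 2)
G*u(A) - 116 = -157*2 - 116 = -314 - 116 = -430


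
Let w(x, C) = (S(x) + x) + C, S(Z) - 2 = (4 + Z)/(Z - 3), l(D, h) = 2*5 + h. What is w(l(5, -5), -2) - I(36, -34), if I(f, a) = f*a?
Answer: 2467/2 ≈ 1233.5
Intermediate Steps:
l(D, h) = 10 + h
S(Z) = 2 + (4 + Z)/(-3 + Z) (S(Z) = 2 + (4 + Z)/(Z - 3) = 2 + (4 + Z)/(-3 + Z))
w(x, C) = C + x + (-2 + 3*x)/(-3 + x) (w(x, C) = ((-2 + 3*x)/(-3 + x) + x) + C = (x + (-2 + 3*x)/(-3 + x)) + C = C + x + (-2 + 3*x)/(-3 + x))
I(f, a) = a*f
w(l(5, -5), -2) - I(36, -34) = (-2 + 3*(10 - 5) + (-3 + (10 - 5))*(-2 + (10 - 5)))/(-3 + (10 - 5)) - (-34)*36 = (-2 + 3*5 + (-3 + 5)*(-2 + 5))/(-3 + 5) - 1*(-1224) = (-2 + 15 + 2*3)/2 + 1224 = (-2 + 15 + 6)/2 + 1224 = (1/2)*19 + 1224 = 19/2 + 1224 = 2467/2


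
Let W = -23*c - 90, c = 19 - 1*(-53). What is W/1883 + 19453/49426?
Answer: -49667797/93069158 ≈ -0.53367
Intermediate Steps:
c = 72 (c = 19 + 53 = 72)
W = -1746 (W = -23*72 - 90 = -1656 - 90 = -1746)
W/1883 + 19453/49426 = -1746/1883 + 19453/49426 = -49667797/93069158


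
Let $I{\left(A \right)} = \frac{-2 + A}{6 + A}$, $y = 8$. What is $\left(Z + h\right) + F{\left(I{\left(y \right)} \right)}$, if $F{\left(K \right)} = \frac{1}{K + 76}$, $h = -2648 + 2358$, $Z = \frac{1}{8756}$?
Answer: $- \frac{1358431573}{4684460} \approx -289.99$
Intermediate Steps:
$Z = \frac{1}{8756} \approx 0.00011421$
$h = -290$
$I{\left(A \right)} = \frac{-2 + A}{6 + A}$
$F{\left(K \right)} = \frac{1}{76 + K}$
$\left(Z + h\right) + F{\left(I{\left(y \right)} \right)} = \left(\frac{1}{8756} - 290\right) + \frac{1}{76 + \frac{-2 + 8}{6 + 8}} = - \frac{2539239}{8756} + \frac{1}{76 + \frac{1}{14} \cdot 6} = - \frac{2539239}{8756} + \frac{1}{76 + \frac{3}{7}} = - \frac{2539239}{8756} + \frac{1}{\frac{535}{7}} = - \frac{2539239}{8756} + \frac{7}{535} = - \frac{1358431573}{4684460}$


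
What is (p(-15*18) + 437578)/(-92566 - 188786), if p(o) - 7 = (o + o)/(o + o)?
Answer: -72931/46892 ≈ -1.5553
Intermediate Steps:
p(o) = 8 (p(o) = 7 + (o + o)/(o + o) = 7 + (2*o)/((2*o)) = 7 + (2*o)*(1/(2*o)) = 7 + 1 = 8)
(p(-15*18) + 437578)/(-92566 - 188786) = (8 + 437578)/(-92566 - 188786) = 437586/(-281352) = 437586*(-1/281352) = -72931/46892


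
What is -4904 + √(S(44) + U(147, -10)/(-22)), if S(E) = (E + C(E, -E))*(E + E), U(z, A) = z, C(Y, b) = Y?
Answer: -4904 + 17*√12958/22 ≈ -4816.0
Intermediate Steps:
S(E) = 4*E² (S(E) = (E + E)*(E + E) = (2*E)*(2*E) = 4*E²)
-4904 + √(S(44) + U(147, -10)/(-22)) = -4904 + √(4*44² + 147/(-22)) = -4904 + √(4*1936 + 147*(-1/22)) = -4904 + √(7744 - 147/22) = -4904 + √(170221/22) = -4904 + 17*√12958/22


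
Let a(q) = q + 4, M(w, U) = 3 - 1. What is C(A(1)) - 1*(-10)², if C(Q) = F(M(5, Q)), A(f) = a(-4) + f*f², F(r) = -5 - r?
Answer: -107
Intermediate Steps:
M(w, U) = 2
a(q) = 4 + q
A(f) = f³ (A(f) = (4 - 4) + f*f² = 0 + f³ = f³)
C(Q) = -7 (C(Q) = -5 - 1*2 = -5 - 2 = -7)
C(A(1)) - 1*(-10)² = -7 - 1*(-10)² = -7 - 1*100 = -7 - 100 = -107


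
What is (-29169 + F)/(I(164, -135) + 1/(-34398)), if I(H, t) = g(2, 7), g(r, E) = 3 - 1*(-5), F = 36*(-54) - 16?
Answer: -1070775342/275183 ≈ -3891.1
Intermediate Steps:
F = -1960 (F = -1944 - 16 = -1960)
g(r, E) = 8 (g(r, E) = 3 + 5 = 8)
I(H, t) = 8
(-29169 + F)/(I(164, -135) + 1/(-34398)) = (-29169 - 1960)/(8 + 1/(-34398)) = -31129/(8 - 1/34398) = -31129/275183/34398 = -31129*34398/275183 = -1070775342/275183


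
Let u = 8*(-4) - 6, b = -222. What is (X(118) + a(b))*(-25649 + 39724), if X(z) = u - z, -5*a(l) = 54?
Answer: -2347710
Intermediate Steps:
a(l) = -54/5 (a(l) = -⅕*54 = -54/5)
u = -38 (u = -32 - 6 = -38)
X(z) = -38 - z
(X(118) + a(b))*(-25649 + 39724) = ((-38 - 1*118) - 54/5)*(-25649 + 39724) = ((-38 - 118) - 54/5)*14075 = (-156 - 54/5)*14075 = -834/5*14075 = -2347710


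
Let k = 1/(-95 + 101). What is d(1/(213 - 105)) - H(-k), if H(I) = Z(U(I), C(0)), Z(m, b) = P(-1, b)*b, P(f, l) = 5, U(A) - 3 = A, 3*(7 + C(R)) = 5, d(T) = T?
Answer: 2881/108 ≈ 26.676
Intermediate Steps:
C(R) = -16/3 (C(R) = -7 + (⅓)*5 = -7 + 5/3 = -16/3)
U(A) = 3 + A
k = ⅙ (k = 1/6 = ⅙ ≈ 0.16667)
Z(m, b) = 5*b
H(I) = -80/3 (H(I) = 5*(-16/3) = -80/3)
d(1/(213 - 105)) - H(-k) = 1/(213 - 105) - 1*(-80/3) = 1/108 + 80/3 = 2881/108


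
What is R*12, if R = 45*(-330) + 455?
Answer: -172740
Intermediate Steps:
R = -14395 (R = -14850 + 455 = -14395)
R*12 = -14395*12 = -172740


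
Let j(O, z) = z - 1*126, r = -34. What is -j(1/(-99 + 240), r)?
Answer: 160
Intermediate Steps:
j(O, z) = -126 + z (j(O, z) = z - 126 = -126 + z)
-j(1/(-99 + 240), r) = -(-126 - 34) = -1*(-160) = 160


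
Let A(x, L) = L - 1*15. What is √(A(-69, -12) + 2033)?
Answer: √2006 ≈ 44.788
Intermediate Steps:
A(x, L) = -15 + L (A(x, L) = L - 15 = -15 + L)
√(A(-69, -12) + 2033) = √((-15 - 12) + 2033) = √(-27 + 2033) = √2006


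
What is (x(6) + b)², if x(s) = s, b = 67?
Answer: 5329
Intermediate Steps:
(x(6) + b)² = (6 + 67)² = 73² = 5329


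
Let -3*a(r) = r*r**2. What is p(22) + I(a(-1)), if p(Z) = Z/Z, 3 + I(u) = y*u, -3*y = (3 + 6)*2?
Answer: -4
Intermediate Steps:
y = -6 (y = -(3 + 6)*2/3 = -3*2 = -1/3*18 = -6)
a(r) = -r**3/3 (a(r) = -r*r**2/3 = -r**3/3)
I(u) = -3 - 6*u
p(Z) = 1
p(22) + I(a(-1)) = 1 + (-3 - (-2)*(-1)**3) = 1 + (-3 - (-2)*(-1)) = 1 + (-3 - 6*1/3) = 1 + (-3 - 2) = 1 - 5 = -4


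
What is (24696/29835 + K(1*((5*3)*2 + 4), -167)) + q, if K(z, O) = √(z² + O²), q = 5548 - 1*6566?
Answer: -3371926/3315 + √29045 ≈ -846.75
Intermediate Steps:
q = -1018 (q = 5548 - 6566 = -1018)
K(z, O) = √(O² + z²)
(24696/29835 + K(1*((5*3)*2 + 4), -167)) + q = (24696/29835 + √((-167)² + (1*((5*3)*2 + 4))²)) - 1018 = (24696*(1/29835) + √(27889 + (1*(15*2 + 4))²)) - 1018 = (2744/3315 + √(27889 + (1*(30 + 4))²)) - 1018 = (2744/3315 + √(27889 + (1*34)²)) - 1018 = (2744/3315 + √(27889 + 34²)) - 1018 = (2744/3315 + √(27889 + 1156)) - 1018 = (2744/3315 + √29045) - 1018 = -3371926/3315 + √29045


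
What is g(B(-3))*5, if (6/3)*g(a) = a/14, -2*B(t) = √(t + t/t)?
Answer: -5*I*√2/56 ≈ -0.12627*I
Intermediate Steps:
B(t) = -√(1 + t)/2 (B(t) = -√(t + t/t)/2 = -√(t + 1)/2 = -√(1 + t)/2)
g(a) = a/28 (g(a) = (a/14)/2 = a/28)
g(B(-3))*5 = ((-√(1 - 3)/2)/28)*5 = ((-I*√2/2)/28)*5 = -I*√2/56*5 = -5*I*√2/56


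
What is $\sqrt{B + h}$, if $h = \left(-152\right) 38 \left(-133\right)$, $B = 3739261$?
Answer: $\sqrt{4507469} \approx 2123.1$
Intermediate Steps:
$h = 768208$ ($h = \left(-5776\right) \left(-133\right) = 768208$)
$\sqrt{B + h} = \sqrt{3739261 + 768208} = \sqrt{4507469}$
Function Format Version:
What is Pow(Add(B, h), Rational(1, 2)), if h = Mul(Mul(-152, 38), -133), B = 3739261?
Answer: Pow(4507469, Rational(1, 2)) ≈ 2123.1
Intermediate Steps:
h = 768208 (h = Mul(-5776, -133) = 768208)
Pow(Add(B, h), Rational(1, 2)) = Pow(Add(3739261, 768208), Rational(1, 2)) = Pow(4507469, Rational(1, 2))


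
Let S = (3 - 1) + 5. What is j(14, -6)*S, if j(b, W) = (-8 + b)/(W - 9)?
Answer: -14/5 ≈ -2.8000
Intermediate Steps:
j(b, W) = (-8 + b)/(-9 + W)
S = 7 (S = 2 + 5 = 7)
j(14, -6)*S = ((-8 + 14)/(-9 - 6))*7 = (6/(-15))*7 = -1/15*6*7 = -⅖*7 = -14/5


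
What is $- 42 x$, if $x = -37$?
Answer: $1554$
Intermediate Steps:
$- 42 x = \left(-42\right) \left(-37\right) = 1554$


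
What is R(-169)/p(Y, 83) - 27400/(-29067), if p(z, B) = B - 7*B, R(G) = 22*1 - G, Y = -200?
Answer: 899267/1608374 ≈ 0.55912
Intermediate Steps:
R(G) = 22 - G
p(z, B) = -6*B
R(-169)/p(Y, 83) - 27400/(-29067) = (22 - 1*(-169))/((-6*83)) - 27400/(-29067) = (22 + 169)/(-498) - 27400*(-1/29067) = 191*(-1/498) + 27400/29067 = -191/498 + 27400/29067 = 899267/1608374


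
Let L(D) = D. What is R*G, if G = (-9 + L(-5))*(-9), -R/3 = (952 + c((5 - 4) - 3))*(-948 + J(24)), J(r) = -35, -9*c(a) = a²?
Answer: 353573304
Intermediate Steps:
c(a) = -a²/9
R = 8418412/3 (R = -3*(952 - ((5 - 4) - 3)²/9)*(-948 - 35) = -3*(952 - (1 - 3)²/9)*(-983) = -3*(952 - ⅑*(-2)²)*(-983) = -3*(952 - ⅑*4)*(-983) = -3*(952 - 4/9)*(-983) = -8564*(-983)/3 = -3*(-8418412/9) = 8418412/3 ≈ 2.8061e+6)
G = 126 (G = (-9 - 5)*(-9) = -14*(-9) = 126)
R*G = (8418412/3)*126 = 353573304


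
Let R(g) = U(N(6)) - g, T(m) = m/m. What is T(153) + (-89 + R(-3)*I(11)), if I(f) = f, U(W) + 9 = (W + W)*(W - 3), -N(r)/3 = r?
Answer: 8162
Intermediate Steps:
N(r) = -3*r
U(W) = -9 + 2*W*(-3 + W) (U(W) = -9 + (W + W)*(W - 3) = -9 + (2*W)*(-3 + W) = -9 + 2*W*(-3 + W))
T(m) = 1
R(g) = 747 - g (R(g) = (-9 - (-18)*6 + 2*(-3*6)²) - g = (-9 - 6*(-18) + 2*(-18)²) - g = (-9 + 108 + 2*324) - g = (-9 + 108 + 648) - g = 747 - g)
T(153) + (-89 + R(-3)*I(11)) = 1 + (-89 + (747 - 1*(-3))*11) = 1 + (-89 + (747 + 3)*11) = 1 + (-89 + 750*11) = 1 + (-89 + 8250) = 1 + 8161 = 8162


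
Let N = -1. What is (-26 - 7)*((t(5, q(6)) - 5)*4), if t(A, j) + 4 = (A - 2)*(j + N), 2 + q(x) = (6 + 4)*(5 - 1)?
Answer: -13464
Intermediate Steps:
q(x) = 38 (q(x) = -2 + (6 + 4)*(5 - 1) = -2 + 10*4 = -2 + 40 = 38)
t(A, j) = -4 + (-1 + j)*(-2 + A) (t(A, j) = -4 + (A - 2)*(j - 1) = -4 + (-2 + A)*(-1 + j) = -4 + (-1 + j)*(-2 + A))
(-26 - 7)*((t(5, q(6)) - 5)*4) = (-26 - 7)*(((-2 - 1*5 - 2*38 + 5*38) - 5)*4) = -33*((-2 - 5 - 76 + 190) - 5)*4 = -33*(107 - 5)*4 = -3366*4 = -33*408 = -13464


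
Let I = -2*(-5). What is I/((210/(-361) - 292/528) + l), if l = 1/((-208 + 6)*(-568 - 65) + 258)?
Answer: -508780404/57733345 ≈ -8.8126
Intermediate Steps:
l = 1/128124 (l = 1/(-202*(-633) + 258) = 1/(127866 + 258) = 1/128124 ≈ 7.8049e-6)
I = 10
I/((210/(-361) - 292/528) + l) = 10/((210/(-361) - 292/528) + 1/128124) = 10/((210*(-1/361) - 292*1/528) + 1/128124) = 10/((-210/361 - 73/132) + 1/128124) = 10/(-54073/47652 + 1/128124) = 10/(-288666725/254390202) = 10*(-254390202/288666725) = -508780404/57733345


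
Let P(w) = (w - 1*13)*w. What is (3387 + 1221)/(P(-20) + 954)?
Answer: 768/269 ≈ 2.8550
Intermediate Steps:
P(w) = w*(-13 + w) (P(w) = (w - 13)*w = (-13 + w)*w = w*(-13 + w))
(3387 + 1221)/(P(-20) + 954) = (3387 + 1221)/(-20*(-13 - 20) + 954) = 4608/(-20*(-33) + 954) = 4608/(660 + 954) = 4608/1614 = 4608*(1/1614) = 768/269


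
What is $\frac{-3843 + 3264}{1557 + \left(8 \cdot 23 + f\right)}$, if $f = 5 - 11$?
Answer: $- \frac{579}{1735} \approx -0.33372$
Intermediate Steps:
$f = -6$ ($f = 5 - 11 = -6$)
$\frac{-3843 + 3264}{1557 + \left(8 \cdot 23 + f\right)} = \frac{-3843 + 3264}{1557 + \left(8 \cdot 23 - 6\right)} = - \frac{579}{1557 + \left(184 - 6\right)} = - \frac{579}{1557 + 178} = - \frac{579}{1735}$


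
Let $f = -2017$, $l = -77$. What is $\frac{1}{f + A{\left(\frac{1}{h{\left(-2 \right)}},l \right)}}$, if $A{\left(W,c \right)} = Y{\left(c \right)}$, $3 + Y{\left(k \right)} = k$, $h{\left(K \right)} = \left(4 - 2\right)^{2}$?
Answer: $- \frac{1}{2097} \approx -0.00047687$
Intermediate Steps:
$h{\left(K \right)} = 4$ ($h{\left(K \right)} = 2^{2} = 4$)
$Y{\left(k \right)} = -3 + k$
$A{\left(W,c \right)} = -3 + c$
$\frac{1}{f + A{\left(\frac{1}{h{\left(-2 \right)}},l \right)}} = \frac{1}{-2017 - 80} = \frac{1}{-2097} = - \frac{1}{2097}$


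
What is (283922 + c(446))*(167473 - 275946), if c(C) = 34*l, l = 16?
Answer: -30856880418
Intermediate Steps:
c(C) = 544 (c(C) = 34*16 = 544)
(283922 + c(446))*(167473 - 275946) = (283922 + 544)*(167473 - 275946) = 284466*(-108473) = -30856880418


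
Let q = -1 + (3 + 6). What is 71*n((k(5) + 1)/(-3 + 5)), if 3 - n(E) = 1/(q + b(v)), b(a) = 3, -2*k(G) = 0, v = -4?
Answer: 2272/11 ≈ 206.55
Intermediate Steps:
k(G) = 0 (k(G) = -½*0 = 0)
q = 8 (q = -1 + 9 = 8)
n(E) = 32/11 (n(E) = 3 - 1/(8 + 3) = 3 - 1/11 = 32/11)
71*n((k(5) + 1)/(-3 + 5)) = 71*(32/11) = 2272/11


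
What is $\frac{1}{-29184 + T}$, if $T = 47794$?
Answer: $\frac{1}{18610} \approx 5.3735 \cdot 10^{-5}$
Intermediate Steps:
$\frac{1}{-29184 + T} = \frac{1}{-29184 + 47794} = \frac{1}{18610}$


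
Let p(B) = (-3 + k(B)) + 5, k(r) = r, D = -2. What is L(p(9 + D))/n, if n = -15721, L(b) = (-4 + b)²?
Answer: -25/15721 ≈ -0.0015902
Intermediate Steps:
p(B) = 2 + B (p(B) = (-3 + B) + 5 = 2 + B)
L(p(9 + D))/n = (-4 + (2 + (9 - 2)))²/(-15721) = (-4 + (2 + 7))²*(-1/15721) = (-4 + 9)²*(-1/15721) = 5²*(-1/15721) = 25*(-1/15721) = -25/15721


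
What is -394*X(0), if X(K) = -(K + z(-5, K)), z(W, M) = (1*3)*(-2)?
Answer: -2364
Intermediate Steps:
z(W, M) = -6 (z(W, M) = 3*(-2) = -6)
X(K) = 6 - K (X(K) = -(K - 6) = -(-6 + K) = 6 - K)
-394*X(0) = -394*(6 - 1*0) = -394*(6 + 0) = -394*6 = -2364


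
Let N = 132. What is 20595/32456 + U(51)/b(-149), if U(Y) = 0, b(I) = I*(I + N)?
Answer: 20595/32456 ≈ 0.63455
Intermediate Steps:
b(I) = I*(132 + I) (b(I) = I*(I + 132) = I*(132 + I))
20595/32456 + U(51)/b(-149) = 20595/32456 + 0/((-149*(132 - 149))) = 20595*(1/32456) + 0/((-149*(-17))) = 20595/32456 + 0/2533 = 20595/32456 + 0*(1/2533) = 20595/32456 + 0 = 20595/32456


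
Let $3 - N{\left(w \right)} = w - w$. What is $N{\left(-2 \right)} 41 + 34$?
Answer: $157$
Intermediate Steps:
$N{\left(w \right)} = 3$ ($N{\left(w \right)} = 3 - \left(w - w\right) = 3 - 0 = 3 + 0 = 3$)
$N{\left(-2 \right)} 41 + 34 = 3 \cdot 41 + 34 = 123 + 34 = 157$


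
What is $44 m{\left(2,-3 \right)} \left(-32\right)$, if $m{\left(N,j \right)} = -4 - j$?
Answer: $1408$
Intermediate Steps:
$44 m{\left(2,-3 \right)} \left(-32\right) = 44 \left(-4 - -3\right) \left(-32\right) = 44 \left(-4 + 3\right) \left(-32\right) = 44 \left(-1\right) \left(-32\right) = \left(-44\right) \left(-32\right) = 1408$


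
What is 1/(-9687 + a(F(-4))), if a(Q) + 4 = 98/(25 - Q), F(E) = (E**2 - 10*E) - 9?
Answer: -11/106650 ≈ -0.00010314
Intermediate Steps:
F(E) = -9 + E**2 - 10*E
a(Q) = -4 + 98/(25 - Q)
1/(-9687 + a(F(-4))) = 1/(-9687 + 2*(1 - 2*(-9 + (-4)**2 - 10*(-4)))/(-25 + (-9 + (-4)**2 - 10*(-4)))) = 1/(-9687 + 2*(1 - 2*(-9 + 16 + 40))/(-25 + (-9 + 16 + 40))) = 1/(-9687 + 2*(1 - 2*47)/(-25 + 47)) = 1/(-9687 + 2*(1 - 94)/22) = 1/(-9687 + 2*(1/22)*(-93)) = 1/(-9687 - 93/11) = 1/(-106650/11) = -11/106650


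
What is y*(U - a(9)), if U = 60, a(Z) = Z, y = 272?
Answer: 13872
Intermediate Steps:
y*(U - a(9)) = 272*(60 - 1*9) = 272*(60 - 9) = 272*51 = 13872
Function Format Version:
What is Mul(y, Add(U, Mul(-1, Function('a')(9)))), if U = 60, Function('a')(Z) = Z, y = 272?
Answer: 13872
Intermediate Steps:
Mul(y, Add(U, Mul(-1, Function('a')(9)))) = Mul(272, Add(60, Mul(-1, 9))) = Mul(272, Add(60, -9)) = Mul(272, 51) = 13872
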